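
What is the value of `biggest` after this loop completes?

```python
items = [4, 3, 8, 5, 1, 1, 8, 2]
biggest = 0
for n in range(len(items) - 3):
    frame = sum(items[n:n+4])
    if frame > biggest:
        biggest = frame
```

Max sum of 4-element window in [4, 3, 8, 5, 1, 1, 8, 2]
`biggest` takes the values: 0 → 20

Answer: 20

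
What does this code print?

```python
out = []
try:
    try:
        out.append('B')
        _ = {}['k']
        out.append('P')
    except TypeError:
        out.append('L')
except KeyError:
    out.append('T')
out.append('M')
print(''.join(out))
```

Execution trace: 'B' (inner try body) → 'T' (outer except KeyError) → 'M' (after the try/except). Output: BTM

Answer: BTM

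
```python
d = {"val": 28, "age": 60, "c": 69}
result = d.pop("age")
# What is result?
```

Trace:
`d = {"val": 28, "age": 60, "c": 69}` → d = {'val': 28, 'age': 60, 'c': 69}
`result = d.pop("age")` → d = {'val': 28, 'c': 69}; result = 60
So result = 60

Answer: 60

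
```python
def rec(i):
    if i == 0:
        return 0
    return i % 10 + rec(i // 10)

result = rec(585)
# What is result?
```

Sum of digits of 585: 5 + 8 + 5 = 18

Answer: 18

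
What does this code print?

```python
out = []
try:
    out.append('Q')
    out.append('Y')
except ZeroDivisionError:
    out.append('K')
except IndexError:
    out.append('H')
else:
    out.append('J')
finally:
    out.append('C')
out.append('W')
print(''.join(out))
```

Execution trace: 'Q' (try body) → 'Y' (try body, no exception) → 'J' (else) → 'C' (finally) → 'W' (after the try/except). Output: QYJCW

Answer: QYJCW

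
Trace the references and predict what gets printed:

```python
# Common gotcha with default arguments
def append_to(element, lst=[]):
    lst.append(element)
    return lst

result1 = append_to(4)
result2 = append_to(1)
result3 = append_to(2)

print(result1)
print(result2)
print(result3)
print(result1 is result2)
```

Key concept: mutable default argument gotcha.
Step by step:
`result1 = append_to(4)` → result1 = [4]
`result2 = append_to(1)` → result1 = [4, 1] (same object as result2); result2 = [4, 1] (same object as result1)
`result3 = append_to(2)` → result1 = [4, 1, 2] (same object as result2, result3); result2 = [4, 1, 2] (same object as result1, result3); result3 = [4, 1, 2] (same object as result1, result2)
`print(result1)` → prints [4, 1, 2]
`print(result2)` → prints [4, 1, 2]
`print(result3)` → prints [4, 1, 2]
`print(result1 is result2)` → prints True

Answer:
[4, 1, 2]
[4, 1, 2]
[4, 1, 2]
True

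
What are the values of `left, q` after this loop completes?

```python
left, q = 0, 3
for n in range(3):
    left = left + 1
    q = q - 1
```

left goes 0→3, q goes 3→0
`left, q` takes the values: (0, 3) → (1, 3) → (1, 2) → (2, 2) → (2, 1) → (3, 1) → (3, 0)

Answer: 3, 0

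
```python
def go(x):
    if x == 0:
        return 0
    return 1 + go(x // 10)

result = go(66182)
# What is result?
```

Count of digits of 66182: 5

Answer: 5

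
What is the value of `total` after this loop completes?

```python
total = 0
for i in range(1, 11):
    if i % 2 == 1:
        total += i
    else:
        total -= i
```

Add odd, subtract even
`total` takes the values: 0 → 1 → -1 → 2 → -2 → 3 → -3 → 4 → -4 → 5 → -5

Answer: -5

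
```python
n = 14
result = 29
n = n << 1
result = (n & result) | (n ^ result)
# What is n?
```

Trace:
`n = 14` → n = 14
`result = 29` → result = 29
`n = n << 1` → n = 28
`result = (n & result) | (n ^ result)` → result = 29
So n = 28

Answer: 28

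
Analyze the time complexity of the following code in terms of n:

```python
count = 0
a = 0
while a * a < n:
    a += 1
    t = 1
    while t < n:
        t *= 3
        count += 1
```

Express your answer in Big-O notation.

Each loop level contributes: √n × log n. Multiplying the contributions gives O(√n log n).

Answer: O(√n log n)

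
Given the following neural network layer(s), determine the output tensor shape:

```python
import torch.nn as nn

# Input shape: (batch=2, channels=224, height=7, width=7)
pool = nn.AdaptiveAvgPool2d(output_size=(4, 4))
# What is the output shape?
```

Input: (2, 224, 7, 7) -> Output: (2, 224, 4, 4)

Answer: (2, 224, 4, 4)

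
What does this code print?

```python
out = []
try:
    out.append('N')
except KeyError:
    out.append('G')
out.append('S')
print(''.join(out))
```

Execution trace: 'N' (try body, no exception) → 'S' (after the try/except). Output: NS

Answer: NS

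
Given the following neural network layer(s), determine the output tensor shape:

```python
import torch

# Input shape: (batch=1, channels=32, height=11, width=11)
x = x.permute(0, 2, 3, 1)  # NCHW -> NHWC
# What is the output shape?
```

Input: (1, 32, 11, 11) -> Output: (1, 11, 11, 32)

Answer: (1, 11, 11, 32)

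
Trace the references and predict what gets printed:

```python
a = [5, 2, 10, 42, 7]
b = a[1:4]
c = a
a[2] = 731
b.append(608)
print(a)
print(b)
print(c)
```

Key concept: slice vs alias.
Step by step:
`a = [5, 2, 10, 42, 7]` → a = [5, 2, 10, 42, 7]
`b = a[1:4]` → b = [2, 10, 42]
`c = a` → c = [5, 2, 10, 42, 7] (same object as a)
`a[2] = 731` → a = [5, 2, 731, 42, 7] (same object as c); c = [5, 2, 731, 42, 7] (same object as a)
`b.append(608)` → b = [2, 10, 42, 608]
`print(a)` → prints [5, 2, 731, 42, 7]
`print(b)` → prints [2, 10, 42, 608]
`print(c)` → prints [5, 2, 731, 42, 7]

Answer:
[5, 2, 731, 42, 7]
[2, 10, 42, 608]
[5, 2, 731, 42, 7]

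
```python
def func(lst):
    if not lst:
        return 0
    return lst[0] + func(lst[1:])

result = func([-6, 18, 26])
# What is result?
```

(-6) + 18 + 26 + 0 = 38

Answer: 38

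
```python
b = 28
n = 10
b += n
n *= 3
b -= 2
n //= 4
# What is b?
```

Trace:
`b = 28` → b = 28
`n = 10` → n = 10
`b += n` → b = 38
`n *= 3` → n = 30
`b -= 2` → b = 36
`n //= 4` → n = 7
So b = 36

Answer: 36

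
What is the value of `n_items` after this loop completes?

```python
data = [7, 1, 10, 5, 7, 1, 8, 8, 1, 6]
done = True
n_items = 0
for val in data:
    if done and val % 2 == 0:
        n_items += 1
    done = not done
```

Count even values at even positions
`n_items` takes the values: 0 → 1 → 2

Answer: 2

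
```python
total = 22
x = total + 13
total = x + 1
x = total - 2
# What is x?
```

Trace:
`total = 22` → total = 22
`x = total + 13` → x = 35
`total = x + 1` → total = 36
`x = total - 2` → x = 34
So x = 34

Answer: 34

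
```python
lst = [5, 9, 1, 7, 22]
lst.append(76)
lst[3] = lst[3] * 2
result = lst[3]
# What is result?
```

Trace:
`lst = [5, 9, 1, 7, 22]` → lst = [5, 9, 1, 7, 22]
`lst.append(76)` → lst = [5, 9, 1, 7, 22, 76]
`lst[3] = lst[3] * 2` → lst = [5, 9, 1, 14, 22, 76]
`result = lst[3]` → result = 14
So result = 14

Answer: 14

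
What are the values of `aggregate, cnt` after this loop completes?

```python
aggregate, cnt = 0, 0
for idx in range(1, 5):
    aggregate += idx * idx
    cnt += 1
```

Sum of squares and count
`aggregate, cnt` takes the values: (0, 0) → (1, 0) → (1, 1) → (5, 1) → (5, 2) → (14, 2) → (14, 3) → (30, 3) → (30, 4)

Answer: 30, 4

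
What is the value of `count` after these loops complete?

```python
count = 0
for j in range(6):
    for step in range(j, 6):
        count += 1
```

Upper triangle: 6 + 5 + ... + 1
`count` takes the values: 0 → 1 → 2 → 3 → 4 → 5 → 6 → 7 → 8 → 9 → 10 → 11 → 12 → 13 → 14 → 15 → 16 → 17 → 18 → 19 → 20 → 21

Answer: 21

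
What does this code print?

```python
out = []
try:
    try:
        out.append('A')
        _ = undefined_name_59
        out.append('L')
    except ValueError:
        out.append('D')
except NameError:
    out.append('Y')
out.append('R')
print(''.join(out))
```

Execution trace: 'A' (try body) → 'Y' (outer except NameError) → 'R' (after the try/except). Output: AYR

Answer: AYR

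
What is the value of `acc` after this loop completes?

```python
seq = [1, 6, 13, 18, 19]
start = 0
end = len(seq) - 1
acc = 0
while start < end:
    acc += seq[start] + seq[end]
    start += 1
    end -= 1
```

Sum of pairs from ends
`acc` takes the values: 0 → 20 → 44

Answer: 44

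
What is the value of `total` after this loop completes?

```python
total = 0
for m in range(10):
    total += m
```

Sum of 0 to 9 = 45
`total` takes the values: 0 → 1 → 3 → 6 → 10 → 15 → 21 → 28 → 36 → 45

Answer: 45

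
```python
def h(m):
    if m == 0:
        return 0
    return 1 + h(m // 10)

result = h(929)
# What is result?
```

Count of digits of 929: 3

Answer: 3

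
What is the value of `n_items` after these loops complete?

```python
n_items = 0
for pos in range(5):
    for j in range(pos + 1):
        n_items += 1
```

Triangle: 1 + 2 + ... + 5
`n_items` takes the values: 0 → 1 → 2 → 3 → 4 → 5 → 6 → 7 → 8 → 9 → 10 → 11 → 12 → 13 → 14 → 15

Answer: 15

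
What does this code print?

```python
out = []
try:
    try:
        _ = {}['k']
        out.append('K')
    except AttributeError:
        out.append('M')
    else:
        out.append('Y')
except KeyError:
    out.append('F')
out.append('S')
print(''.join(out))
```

Execution trace: 'F' (outer except KeyError) → 'S' (after the try/except). Output: FS

Answer: FS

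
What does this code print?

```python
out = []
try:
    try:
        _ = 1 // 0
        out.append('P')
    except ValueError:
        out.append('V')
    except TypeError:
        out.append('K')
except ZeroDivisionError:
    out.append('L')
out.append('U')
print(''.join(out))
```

Execution trace: 'L' (outer except ZeroDivisionError) → 'U' (after the try/except). Output: LU

Answer: LU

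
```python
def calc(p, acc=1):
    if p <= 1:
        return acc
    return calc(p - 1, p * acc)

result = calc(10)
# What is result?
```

Accumulator trace (n, acc): (10, 1) -> (9, 10) -> (8, 90) -> (7, 720) -> (6, 5040) -> (5, 30240) -> (4, 151200) -> (3, 604800) -> (2, 1814400) -> (1, 3628800) -> return 3628800

Answer: 3628800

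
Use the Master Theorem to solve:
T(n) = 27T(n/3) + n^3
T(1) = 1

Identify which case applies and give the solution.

a=27, b=3, f(n)=n^3. log_3(27) = 3. Since c=3 = 3, Case 2 applies: T(n) = Θ(n^log_b(a) · log n) = O(n^3 log n).

Answer: O(n^3 log n) - Case 2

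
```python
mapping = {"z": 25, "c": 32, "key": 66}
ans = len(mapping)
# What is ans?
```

Trace:
`mapping = {"z": 25, "c": 32, "key": 66}` → mapping = {'z': 25, 'c': 32, 'key': 66}
`ans = len(mapping)` → ans = 3
So ans = 3

Answer: 3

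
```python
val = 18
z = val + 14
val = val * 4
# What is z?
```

Trace:
`val = 18` → val = 18
`z = val + 14` → z = 32
`val = val * 4` → val = 72
So z = 32

Answer: 32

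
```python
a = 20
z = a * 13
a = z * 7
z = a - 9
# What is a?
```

Trace:
`a = 20` → a = 20
`z = a * 13` → z = 260
`a = z * 7` → a = 1820
`z = a - 9` → z = 1811
So a = 1820

Answer: 1820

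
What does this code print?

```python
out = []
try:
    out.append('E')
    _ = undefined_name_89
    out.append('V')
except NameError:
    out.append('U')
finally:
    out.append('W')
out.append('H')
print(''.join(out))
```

Execution trace: 'E' (try body) → 'U' (except NameError) → 'W' (finally) → 'H' (after the try/except). Output: EUWH

Answer: EUWH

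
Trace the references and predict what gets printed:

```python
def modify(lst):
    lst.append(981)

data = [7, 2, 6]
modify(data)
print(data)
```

Key concept: function modifies passed list.
Step by step:
`data = [7, 2, 6]` → data = [7, 2, 6]
`modify(data)` → data = [7, 2, 6, 981]
`print(data)` → prints [7, 2, 6, 981]

Answer: [7, 2, 6, 981]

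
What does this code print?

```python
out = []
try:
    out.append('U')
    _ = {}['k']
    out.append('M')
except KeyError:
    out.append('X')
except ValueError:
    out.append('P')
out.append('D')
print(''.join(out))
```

Execution trace: 'U' (try body) → 'X' (except KeyError) → 'D' (after the try/except). Output: UXD

Answer: UXD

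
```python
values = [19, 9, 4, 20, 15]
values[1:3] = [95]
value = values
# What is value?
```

Trace:
`values = [19, 9, 4, 20, 15]` → values = [19, 9, 4, 20, 15]
`values[1:3] = [95]` → values = [19, 95, 20, 15]
`value = values` → value = [19, 95, 20, 15]
So value = [19, 95, 20, 15]

Answer: [19, 95, 20, 15]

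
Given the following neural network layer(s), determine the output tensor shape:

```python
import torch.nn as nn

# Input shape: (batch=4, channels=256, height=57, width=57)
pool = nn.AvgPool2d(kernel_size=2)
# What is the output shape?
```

Input: (4, 256, 57, 57) -> Output: (4, 256, 28, 28)

Answer: (4, 256, 28, 28)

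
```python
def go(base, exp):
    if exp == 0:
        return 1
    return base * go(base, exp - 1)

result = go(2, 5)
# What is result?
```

go(2, 5) = 2 * 2 * 2 * 2 * 2 = 32

Answer: 32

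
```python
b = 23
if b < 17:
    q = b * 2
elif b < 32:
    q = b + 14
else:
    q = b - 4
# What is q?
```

Trace:
`b = 23` → b = 23
`if b < 17: ...` → b < 17 is False, b < 32 is True → q = 37
So q = 37

Answer: 37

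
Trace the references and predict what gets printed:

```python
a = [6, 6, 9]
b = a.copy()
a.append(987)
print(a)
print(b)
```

Key concept: list.copy() creates independent copy.
Step by step:
`a = [6, 6, 9]` → a = [6, 6, 9]
`b = a.copy()` → b = [6, 6, 9]
`a.append(987)` → a = [6, 6, 9, 987]
`print(a)` → prints [6, 6, 9, 987]
`print(b)` → prints [6, 6, 9]

Answer:
[6, 6, 9, 987]
[6, 6, 9]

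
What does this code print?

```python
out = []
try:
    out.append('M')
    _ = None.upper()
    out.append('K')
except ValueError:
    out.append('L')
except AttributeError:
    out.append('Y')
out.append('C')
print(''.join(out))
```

Execution trace: 'M' (try body) → 'Y' (except AttributeError) → 'C' (after the try/except). Output: MYC

Answer: MYC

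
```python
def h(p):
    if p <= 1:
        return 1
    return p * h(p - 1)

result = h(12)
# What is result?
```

h(12) = 12 * 11 * 10 * 9 * 8 * 7 * 6 * 5 * 4 * 3 * 2 * 1 = 479001600

Answer: 479001600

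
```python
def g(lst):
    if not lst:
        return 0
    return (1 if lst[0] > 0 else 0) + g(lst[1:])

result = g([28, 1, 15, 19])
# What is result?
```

Count of positive elements in [28, 1, 15, 19] = 4

Answer: 4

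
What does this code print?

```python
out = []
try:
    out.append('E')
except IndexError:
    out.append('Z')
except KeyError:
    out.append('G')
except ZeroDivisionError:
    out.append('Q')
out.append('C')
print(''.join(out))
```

Execution trace: 'E' (try body, no exception) → 'C' (after the try/except). Output: EC

Answer: EC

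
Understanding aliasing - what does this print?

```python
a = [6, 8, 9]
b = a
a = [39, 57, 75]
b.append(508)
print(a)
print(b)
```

Key concept: rebinding vs mutation: a is rebound to a new list, b still points at the original.
Step by step:
`a = [6, 8, 9]` → a = [6, 8, 9]
`b = a` → b = [6, 8, 9] (same object as a)
`a = [39, 57, 75]` → a = [39, 57, 75]
`b.append(508)` → b = [6, 8, 9, 508]
`print(a)` → prints [39, 57, 75]
`print(b)` → prints [6, 8, 9, 508]

Answer:
[39, 57, 75]
[6, 8, 9, 508]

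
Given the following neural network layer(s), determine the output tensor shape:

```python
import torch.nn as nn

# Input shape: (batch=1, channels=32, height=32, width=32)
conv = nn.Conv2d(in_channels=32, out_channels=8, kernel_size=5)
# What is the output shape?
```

Input: (1, 32, 32, 32) -> Output: (1, 8, 28, 28)

Answer: (1, 8, 28, 28)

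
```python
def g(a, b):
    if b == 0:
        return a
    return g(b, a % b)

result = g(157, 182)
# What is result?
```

g(157, 182) -> g(182, 157) -> g(157, 25) -> g(25, 7) -> g(7, 4) -> g(4, 3) -> g(3, 1) -> g(1, 0) -> 1

Answer: 1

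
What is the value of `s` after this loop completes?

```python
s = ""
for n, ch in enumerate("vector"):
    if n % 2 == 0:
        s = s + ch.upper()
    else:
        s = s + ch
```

Uppercase even positions in 'vector'
`s` takes the values: "" → "V" → "Ve" → "VeC" → "VeCt" → "VeCtO" → "VeCtOr"

Answer: "VeCtOr"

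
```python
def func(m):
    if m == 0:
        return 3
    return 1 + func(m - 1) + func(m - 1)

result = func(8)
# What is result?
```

func(m) = 1 + 2·func(m-1), func(0)=3. Closed form: (3+1)·2^8 - 1 = 1023.

Answer: 1023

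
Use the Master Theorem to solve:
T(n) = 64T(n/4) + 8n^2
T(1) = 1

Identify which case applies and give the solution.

a=64, b=4, f(n)=8n^2. log_4(64) = 3. Since c=2 < 3, Case 1 applies: T(n) = Θ(n^log_b(a)) = O(n^3).

Answer: O(n^3) - Case 1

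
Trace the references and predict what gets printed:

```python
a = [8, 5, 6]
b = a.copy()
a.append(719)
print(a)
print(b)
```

Key concept: list.copy() creates independent copy.
Step by step:
`a = [8, 5, 6]` → a = [8, 5, 6]
`b = a.copy()` → b = [8, 5, 6]
`a.append(719)` → a = [8, 5, 6, 719]
`print(a)` → prints [8, 5, 6, 719]
`print(b)` → prints [8, 5, 6]

Answer:
[8, 5, 6, 719]
[8, 5, 6]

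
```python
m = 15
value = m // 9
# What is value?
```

Trace:
`m = 15` → m = 15
`value = m // 9` → value = 1
So value = 1

Answer: 1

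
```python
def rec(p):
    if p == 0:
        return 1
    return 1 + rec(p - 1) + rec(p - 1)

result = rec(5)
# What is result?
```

rec(p) = 1 + 2·rec(p-1), rec(0)=1. Closed form: (1+1)·2^5 - 1 = 63.

Answer: 63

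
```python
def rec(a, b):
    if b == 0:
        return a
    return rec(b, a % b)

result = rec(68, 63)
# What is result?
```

rec(68, 63) -> rec(63, 5) -> rec(5, 3) -> rec(3, 2) -> rec(2, 1) -> rec(1, 0) -> 1

Answer: 1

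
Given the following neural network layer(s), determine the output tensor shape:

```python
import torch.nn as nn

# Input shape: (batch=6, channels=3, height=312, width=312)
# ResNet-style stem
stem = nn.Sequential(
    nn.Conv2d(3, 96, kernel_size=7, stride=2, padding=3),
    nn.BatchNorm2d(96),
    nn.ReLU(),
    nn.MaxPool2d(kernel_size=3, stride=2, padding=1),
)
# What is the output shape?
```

Input: (6, 3, 312, 312) -> after Conv2d 7x7 stride=2: (6, 96, 156, 156) -> Output: (6, 96, 78, 78)

Answer: (6, 96, 78, 78)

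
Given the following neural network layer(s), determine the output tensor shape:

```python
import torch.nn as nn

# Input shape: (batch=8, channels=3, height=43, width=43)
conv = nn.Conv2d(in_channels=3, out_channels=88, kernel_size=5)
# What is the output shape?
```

Input: (8, 3, 43, 43) -> Output: (8, 88, 39, 39)

Answer: (8, 88, 39, 39)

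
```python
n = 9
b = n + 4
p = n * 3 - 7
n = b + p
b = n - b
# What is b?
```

Trace:
`n = 9` → n = 9
`b = n + 4` → b = 13
`p = n * 3 - 7` → p = 20
`n = b + p` → n = 33
`b = n - b` → b = 20
So b = 20

Answer: 20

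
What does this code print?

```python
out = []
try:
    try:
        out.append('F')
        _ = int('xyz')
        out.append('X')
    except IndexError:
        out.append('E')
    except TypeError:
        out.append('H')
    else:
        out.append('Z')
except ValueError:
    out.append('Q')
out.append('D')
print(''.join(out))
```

Execution trace: 'F' (inner try body) → 'Q' (outer except ValueError) → 'D' (after the try/except). Output: FQD

Answer: FQD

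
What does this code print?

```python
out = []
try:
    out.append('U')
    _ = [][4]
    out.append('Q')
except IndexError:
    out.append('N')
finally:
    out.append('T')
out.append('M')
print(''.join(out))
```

Execution trace: 'U' (try body) → 'N' (except IndexError) → 'T' (finally) → 'M' (after the try/except). Output: UNTM

Answer: UNTM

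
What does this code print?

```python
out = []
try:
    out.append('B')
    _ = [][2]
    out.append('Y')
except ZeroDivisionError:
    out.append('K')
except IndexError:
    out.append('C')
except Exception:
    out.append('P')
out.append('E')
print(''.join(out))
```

Execution trace: 'B' (try body) → 'C' (except IndexError) → 'E' (after the try/except). Output: BCE

Answer: BCE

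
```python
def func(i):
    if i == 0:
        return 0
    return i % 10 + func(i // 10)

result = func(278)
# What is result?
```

Sum of digits of 278: 8 + 7 + 2 = 17

Answer: 17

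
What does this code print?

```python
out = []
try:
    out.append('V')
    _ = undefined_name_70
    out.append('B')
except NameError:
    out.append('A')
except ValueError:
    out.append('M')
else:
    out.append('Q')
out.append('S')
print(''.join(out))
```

Execution trace: 'V' (try body) → 'A' (except NameError) → 'S' (after the try/except). Output: VAS

Answer: VAS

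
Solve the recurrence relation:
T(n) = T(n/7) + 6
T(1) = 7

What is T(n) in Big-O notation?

Each step divides n by 7 and adds 6. After log_7(n) steps we reach T(1)=7. So T(n) = 6·log_7(n) + 7 = O(log n).

Answer: O(log n)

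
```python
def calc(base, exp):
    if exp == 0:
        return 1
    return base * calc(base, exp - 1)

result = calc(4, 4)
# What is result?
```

calc(4, 4) = 4 * 4 * 4 * 4 = 256

Answer: 256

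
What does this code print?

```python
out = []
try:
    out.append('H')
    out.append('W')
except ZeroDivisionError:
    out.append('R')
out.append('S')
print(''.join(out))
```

Execution trace: 'H' (try body) → 'W' (try body, no exception) → 'S' (after the try/except). Output: HWS

Answer: HWS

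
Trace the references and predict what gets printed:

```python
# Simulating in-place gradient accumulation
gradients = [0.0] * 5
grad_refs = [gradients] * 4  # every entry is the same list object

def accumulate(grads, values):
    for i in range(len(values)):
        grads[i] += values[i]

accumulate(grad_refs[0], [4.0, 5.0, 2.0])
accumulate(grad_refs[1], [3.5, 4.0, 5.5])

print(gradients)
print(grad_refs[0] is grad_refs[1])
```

Key concept: gradient accumulation aliasing.
Step by step:
`gradients = [0.0] * 5` → gradients = [0.0, 0.0, 0.0, 0.0, 0.0]
`grad_refs = [gradients] * 4` → grad_refs = [[0.0, 0.0, 0.0, 0.0, 0.0], [0.0, 0.0, 0.0, 0.0, 0.0], [0.0, 0.0, 0.0, 0.0, 0.0], [0.0, 0.0, 0.0, 0.0, 0.0]]
`accumulate(grad_refs[0], [4.0, 5.0, 2.0])` → gradients = [4.0, 5.0, 2.0, 0.0, 0.0]; grad_refs = [[4.0, 5.0, 2.0, 0.0, 0.0], [4.0, 5.0, 2.0, 0.0, 0.0], [4.0, 5.0, 2.0, 0.0, 0.0], [4.0, 5.0, 2.0, 0.0, 0.0]]
`accumulate(grad_refs[1], [3.5, 4.0, 5.5])` → gradients = [7.5, 9.0, 7.5, 0.0, 0.0]; grad_refs = [[7.5, 9.0, 7.5, 0.0, 0.0], [7.5, 9.0, 7.5, 0.0, 0.0], [7.5, 9.0, 7.5, 0.0, 0.0], [7.5, 9.0, 7.5, 0.0, 0.0]]
`print(gradients)` → prints [7.5, 9.0, 7.5, 0.0, 0.0]
`print(grad_refs[0] is grad_refs[1])` → prints True

Answer:
[7.5, 9.0, 7.5, 0.0, 0.0]
True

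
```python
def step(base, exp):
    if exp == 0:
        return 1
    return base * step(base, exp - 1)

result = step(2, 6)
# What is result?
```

step(2, 6) = 2 * 2 * 2 * 2 * 2 * 2 = 64

Answer: 64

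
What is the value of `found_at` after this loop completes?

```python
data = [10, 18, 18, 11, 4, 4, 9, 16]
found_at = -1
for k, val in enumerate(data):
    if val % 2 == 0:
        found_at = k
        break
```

First even number index in [10, 18, 18, 11, 4, 4, 9, 16]
`found_at` takes the values: -1 → 0

Answer: 0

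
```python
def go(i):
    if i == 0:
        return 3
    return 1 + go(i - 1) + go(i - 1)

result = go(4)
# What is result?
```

go(i) = 1 + 2·go(i-1), go(0)=3. Closed form: (3+1)·2^4 - 1 = 63.

Answer: 63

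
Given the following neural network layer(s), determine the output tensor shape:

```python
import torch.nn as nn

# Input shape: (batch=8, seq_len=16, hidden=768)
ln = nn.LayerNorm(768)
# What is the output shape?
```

Input: (8, 16, 768) -> Output: (8, 16, 768)

Answer: (8, 16, 768)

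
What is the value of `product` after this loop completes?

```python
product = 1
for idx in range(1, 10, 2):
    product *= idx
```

Product of 1, 3, 5, ... up to 9
`product` takes the values: 1 → 3 → 15 → 105 → 945

Answer: 945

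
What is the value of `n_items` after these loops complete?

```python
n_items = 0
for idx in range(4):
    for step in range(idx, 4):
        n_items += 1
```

Upper triangle: 4 + 3 + ... + 1
`n_items` takes the values: 0 → 1 → 2 → 3 → 4 → 5 → 6 → 7 → 8 → 9 → 10

Answer: 10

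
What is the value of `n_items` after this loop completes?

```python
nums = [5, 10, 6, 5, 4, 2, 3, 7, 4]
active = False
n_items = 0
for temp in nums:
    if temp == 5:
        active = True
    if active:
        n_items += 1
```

Count elements after first 5 in [5, 10, 6, 5, 4, 2, 3, 7, 4]
`n_items` takes the values: 0 → 1 → 2 → 3 → 4 → 5 → 6 → 7 → 8 → 9

Answer: 9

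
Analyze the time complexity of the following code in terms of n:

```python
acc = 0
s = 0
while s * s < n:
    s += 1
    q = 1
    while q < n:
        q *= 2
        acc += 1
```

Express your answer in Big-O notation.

Each loop level contributes: √n × log n. Multiplying the contributions gives O(√n log n).

Answer: O(√n log n)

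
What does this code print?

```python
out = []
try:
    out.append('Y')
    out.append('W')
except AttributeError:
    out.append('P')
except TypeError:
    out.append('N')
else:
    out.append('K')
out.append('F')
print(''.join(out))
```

Execution trace: 'Y' (try body) → 'W' (try body, no exception) → 'K' (else) → 'F' (after the try/except). Output: YWKF

Answer: YWKF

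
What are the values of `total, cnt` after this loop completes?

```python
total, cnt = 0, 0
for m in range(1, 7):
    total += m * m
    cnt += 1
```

Sum of squares and count
`total, cnt` takes the values: (0, 0) → (1, 0) → (1, 1) → (5, 1) → (5, 2) → (14, 2) → (14, 3) → (30, 3) → (30, 4) → (55, 4) → (55, 5) → (91, 5) → (91, 6)

Answer: 91, 6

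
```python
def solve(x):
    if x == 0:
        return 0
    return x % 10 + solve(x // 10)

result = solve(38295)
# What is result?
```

Sum of digits of 38295: 5 + 9 + 2 + 8 + 3 = 27

Answer: 27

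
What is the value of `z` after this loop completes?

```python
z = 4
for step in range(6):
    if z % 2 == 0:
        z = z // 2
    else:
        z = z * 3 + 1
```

Collatz-style transformation from 4
`z` takes the values: 4 → 2 → 1 → 4 → 2 → 1 → 4

Answer: 4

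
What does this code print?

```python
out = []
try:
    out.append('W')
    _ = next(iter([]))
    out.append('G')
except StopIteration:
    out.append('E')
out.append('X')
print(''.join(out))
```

Execution trace: 'W' (try body) → 'E' (except StopIteration) → 'X' (after the try/except). Output: WEX

Answer: WEX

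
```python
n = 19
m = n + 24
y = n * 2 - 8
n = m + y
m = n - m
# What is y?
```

Trace:
`n = 19` → n = 19
`m = n + 24` → m = 43
`y = n * 2 - 8` → y = 30
`n = m + y` → n = 73
`m = n - m` → m = 30
So y = 30

Answer: 30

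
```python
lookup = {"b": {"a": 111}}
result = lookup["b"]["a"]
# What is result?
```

Trace:
`lookup = {"b": {"a": 111}}` → lookup = {'b': {'a': 111}}
`result = lookup["b"]["a"]` → result = 111
So result = 111

Answer: 111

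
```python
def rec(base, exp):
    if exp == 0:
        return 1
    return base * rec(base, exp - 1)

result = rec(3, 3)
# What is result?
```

rec(3, 3) = 3 * 3 * 3 = 27

Answer: 27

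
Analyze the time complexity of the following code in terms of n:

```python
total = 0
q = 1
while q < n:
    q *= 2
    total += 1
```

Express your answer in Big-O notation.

Each loop level contributes: log n. Multiplying the contributions gives O(log n).

Answer: O(log n)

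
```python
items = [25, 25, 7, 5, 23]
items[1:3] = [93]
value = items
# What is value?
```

Trace:
`items = [25, 25, 7, 5, 23]` → items = [25, 25, 7, 5, 23]
`items[1:3] = [93]` → items = [25, 93, 5, 23]
`value = items` → value = [25, 93, 5, 23]
So value = [25, 93, 5, 23]

Answer: [25, 93, 5, 23]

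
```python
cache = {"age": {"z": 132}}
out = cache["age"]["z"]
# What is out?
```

Trace:
`cache = {"age": {"z": 132}}` → cache = {'age': {'z': 132}}
`out = cache["age"]["z"]` → out = 132
So out = 132

Answer: 132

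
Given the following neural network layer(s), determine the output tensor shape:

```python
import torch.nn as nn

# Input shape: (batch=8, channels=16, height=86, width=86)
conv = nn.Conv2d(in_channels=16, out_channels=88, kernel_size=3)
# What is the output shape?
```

Input: (8, 16, 86, 86) -> Output: (8, 88, 84, 84)

Answer: (8, 88, 84, 84)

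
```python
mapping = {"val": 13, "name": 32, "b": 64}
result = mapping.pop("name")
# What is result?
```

Trace:
`mapping = {"val": 13, "name": 32, "b": 64}` → mapping = {'val': 13, 'name': 32, 'b': 64}
`result = mapping.pop("name")` → mapping = {'val': 13, 'b': 64}; result = 32
So result = 32

Answer: 32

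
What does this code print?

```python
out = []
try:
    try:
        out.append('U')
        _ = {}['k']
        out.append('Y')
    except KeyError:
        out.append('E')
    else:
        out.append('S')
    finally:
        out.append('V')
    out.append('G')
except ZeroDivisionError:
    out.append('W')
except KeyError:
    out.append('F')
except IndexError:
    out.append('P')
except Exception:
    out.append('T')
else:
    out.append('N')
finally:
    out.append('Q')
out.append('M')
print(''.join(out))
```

Execution trace: 'U' (inner try body) → 'E' (inner except KeyError) → 'V' (inner finally) → 'G' (try body, no exception) → 'N' (else) → 'Q' (finally) → 'M' (after the try/except). Output: UEVGNQM

Answer: UEVGNQM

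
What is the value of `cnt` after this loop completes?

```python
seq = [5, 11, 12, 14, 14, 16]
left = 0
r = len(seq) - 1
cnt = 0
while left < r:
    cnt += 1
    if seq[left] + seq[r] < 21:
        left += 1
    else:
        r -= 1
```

Steps to find pair summing to 21
`cnt` takes the values: 0 → 1 → 2 → 3 → 4 → 5

Answer: 5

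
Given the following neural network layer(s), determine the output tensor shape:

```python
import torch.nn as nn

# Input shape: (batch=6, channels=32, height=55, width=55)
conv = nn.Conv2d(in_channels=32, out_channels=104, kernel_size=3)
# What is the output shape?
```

Input: (6, 32, 55, 55) -> Output: (6, 104, 53, 53)

Answer: (6, 104, 53, 53)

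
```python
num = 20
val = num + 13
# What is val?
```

Trace:
`num = 20` → num = 20
`val = num + 13` → val = 33
So val = 33

Answer: 33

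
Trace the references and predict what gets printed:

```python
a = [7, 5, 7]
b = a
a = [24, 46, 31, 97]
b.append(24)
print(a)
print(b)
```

Key concept: rebinding vs mutation: a is rebound to a new list, b still points at the original.
Step by step:
`a = [7, 5, 7]` → a = [7, 5, 7]
`b = a` → b = [7, 5, 7] (same object as a)
`a = [24, 46, 31, 97]` → a = [24, 46, 31, 97]
`b.append(24)` → b = [7, 5, 7, 24]
`print(a)` → prints [24, 46, 31, 97]
`print(b)` → prints [7, 5, 7, 24]

Answer:
[24, 46, 31, 97]
[7, 5, 7, 24]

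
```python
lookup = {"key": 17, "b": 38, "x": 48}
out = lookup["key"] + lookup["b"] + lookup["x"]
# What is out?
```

Trace:
`lookup = {"key": 17, "b": 38, "x": 48}` → lookup = {'key': 17, 'b': 38, 'x': 48}
`out = lookup["key"] + lookup["b"] + lookup["x"]` → out = 103
So out = 103

Answer: 103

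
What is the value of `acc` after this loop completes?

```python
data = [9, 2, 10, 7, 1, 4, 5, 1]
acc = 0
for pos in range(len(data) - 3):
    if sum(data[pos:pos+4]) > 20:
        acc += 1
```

Count windows with sum > 20
`acc` takes the values: 0 → 1 → 2

Answer: 2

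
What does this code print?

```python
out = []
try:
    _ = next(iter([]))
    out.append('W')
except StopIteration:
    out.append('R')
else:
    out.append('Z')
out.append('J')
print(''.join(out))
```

Execution trace: 'R' (except StopIteration) → 'J' (after the try/except). Output: RJ

Answer: RJ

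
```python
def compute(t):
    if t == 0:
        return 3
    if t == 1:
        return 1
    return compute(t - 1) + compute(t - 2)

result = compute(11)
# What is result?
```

Build up from base cases: compute(0)=3, compute(1)=1, compute(2)=4, compute(3)=5, compute(4)=9, compute(5)=14, compute(6)=23, ..., compute(11)=254

Answer: 254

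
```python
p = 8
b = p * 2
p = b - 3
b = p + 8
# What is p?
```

Trace:
`p = 8` → p = 8
`b = p * 2` → b = 16
`p = b - 3` → p = 13
`b = p + 8` → b = 21
So p = 13

Answer: 13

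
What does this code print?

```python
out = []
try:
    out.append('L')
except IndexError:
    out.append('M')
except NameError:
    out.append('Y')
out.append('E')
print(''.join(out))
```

Execution trace: 'L' (try body, no exception) → 'E' (after the try/except). Output: LE

Answer: LE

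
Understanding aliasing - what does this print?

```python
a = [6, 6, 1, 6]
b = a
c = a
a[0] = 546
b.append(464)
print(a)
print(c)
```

Key concept: multiple aliases.
Step by step:
`a = [6, 6, 1, 6]` → a = [6, 6, 1, 6]
`b = a` → b = [6, 6, 1, 6] (same object as a)
`c = a` → c = [6, 6, 1, 6] (same object as a, b)
`a[0] = 546` → a = [546, 6, 1, 6] (same object as b, c); b = [546, 6, 1, 6] (same object as a, c); c = [546, 6, 1, 6] (same object as a, b)
`b.append(464)` → a = [546, 6, 1, 6, 464] (same object as b, c); b = [546, 6, 1, 6, 464] (same object as a, c); c = [546, 6, 1, 6, 464] (same object as a, b)
`print(a)` → prints [546, 6, 1, 6, 464]
`print(c)` → prints [546, 6, 1, 6, 464]

Answer:
[546, 6, 1, 6, 464]
[546, 6, 1, 6, 464]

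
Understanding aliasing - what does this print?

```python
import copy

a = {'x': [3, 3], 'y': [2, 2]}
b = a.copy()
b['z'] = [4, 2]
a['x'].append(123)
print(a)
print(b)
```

Key concept: shallow copy of dict with mutable values.
Step by step:
`a = {'x': [3, 3], 'y': [2, 2]}` → a = {'x': [3, 3], 'y': [2, 2]}
`b = a.copy()` → b = {'x': [3, 3], 'y': [2, 2]}
`b['z'] = [4, 2]` → b = {'x': [3, 3], 'y': [2, 2], 'z': [4, 2]}
`a['x'].append(123)` → a = {'x': [3, 3, 123], 'y': [2, 2]}; b = {'x': [3, 3, 123], 'y': [2, 2], 'z': [4, 2]}
`print(a)` → prints {'x': [3, 3, 123], 'y': [2, 2]}
`print(b)` → prints {'x': [3, 3, 123], 'y': [2, 2], 'z': [4, 2]}

Answer:
{'x': [3, 3, 123], 'y': [2, 2]}
{'x': [3, 3, 123], 'y': [2, 2], 'z': [4, 2]}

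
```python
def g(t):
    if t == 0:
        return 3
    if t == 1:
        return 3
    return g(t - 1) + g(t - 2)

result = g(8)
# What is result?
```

Build up from base cases: g(0)=3, g(1)=3, g(2)=6, g(3)=9, g(4)=15, g(5)=24, g(6)=39, ..., g(8)=102

Answer: 102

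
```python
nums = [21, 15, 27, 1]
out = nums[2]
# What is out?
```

Trace:
`nums = [21, 15, 27, 1]` → nums = [21, 15, 27, 1]
`out = nums[2]` → out = 27
So out = 27

Answer: 27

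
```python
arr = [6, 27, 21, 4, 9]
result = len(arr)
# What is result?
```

Trace:
`arr = [6, 27, 21, 4, 9]` → arr = [6, 27, 21, 4, 9]
`result = len(arr)` → result = 5
So result = 5

Answer: 5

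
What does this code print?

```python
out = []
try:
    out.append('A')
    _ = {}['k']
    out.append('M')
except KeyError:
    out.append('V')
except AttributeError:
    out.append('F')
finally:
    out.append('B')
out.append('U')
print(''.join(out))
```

Execution trace: 'A' (try body) → 'V' (except KeyError) → 'B' (finally) → 'U' (after the try/except). Output: AVBU

Answer: AVBU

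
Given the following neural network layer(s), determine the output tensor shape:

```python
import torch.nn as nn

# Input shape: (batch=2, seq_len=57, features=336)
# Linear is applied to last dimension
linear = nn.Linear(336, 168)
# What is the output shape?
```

Input: (2, 57, 336) -> Output: (2, 57, 168)

Answer: (2, 57, 168)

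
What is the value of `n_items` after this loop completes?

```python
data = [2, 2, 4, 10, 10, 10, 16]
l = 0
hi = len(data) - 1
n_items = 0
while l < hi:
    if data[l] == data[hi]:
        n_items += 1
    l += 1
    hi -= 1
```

Count matching pairs from ends
`n_items` takes the values: 0

Answer: 0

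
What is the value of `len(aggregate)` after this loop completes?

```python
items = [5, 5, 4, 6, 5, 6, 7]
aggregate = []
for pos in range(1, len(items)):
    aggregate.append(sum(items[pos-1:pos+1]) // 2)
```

Number of 2-element averages
`aggregate` takes the values: [] → [5] → [5, 4] → [5, 4, 5] → [5, 4, 5, 5] → [5, 4, 5, 5, 5] → [5, 4, 5, 5, 5, 6]
So `len(aggregate)` = 6

Answer: 6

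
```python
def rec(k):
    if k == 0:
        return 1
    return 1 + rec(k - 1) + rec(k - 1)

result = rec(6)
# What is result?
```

rec(k) = 1 + 2·rec(k-1), rec(0)=1. Closed form: (1+1)·2^6 - 1 = 127.

Answer: 127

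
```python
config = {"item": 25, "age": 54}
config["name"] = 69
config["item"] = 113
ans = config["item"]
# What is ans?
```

Trace:
`config = {"item": 25, "age": 54}` → config = {'item': 25, 'age': 54}
`config["name"] = 69` → config = {'item': 25, 'age': 54, 'name': 69}
`config["item"] = 113` → config = {'item': 113, 'age': 54, 'name': 69}
`ans = config["item"]` → ans = 113
So ans = 113

Answer: 113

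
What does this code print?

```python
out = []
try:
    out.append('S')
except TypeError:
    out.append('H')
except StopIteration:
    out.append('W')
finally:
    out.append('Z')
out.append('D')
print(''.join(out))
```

Execution trace: 'S' (try body, no exception) → 'Z' (finally) → 'D' (after the try/except). Output: SZD

Answer: SZD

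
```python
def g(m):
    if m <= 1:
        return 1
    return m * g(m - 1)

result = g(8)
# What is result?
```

g(8) = 8 * 7 * 6 * 5 * 4 * 3 * 2 * 1 = 40320

Answer: 40320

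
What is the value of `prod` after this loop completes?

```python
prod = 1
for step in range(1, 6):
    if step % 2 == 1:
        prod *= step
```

Product of odd numbers 1 to 5
`prod` takes the values: 1 → 3 → 15

Answer: 15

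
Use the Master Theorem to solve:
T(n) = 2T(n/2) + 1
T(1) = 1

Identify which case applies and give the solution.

a=2, b=2, f(n)=1. log_2(2) = 1. Since c=0 < 1, Case 1 applies: T(n) = Θ(n^log_b(a)) = O(n).

Answer: O(n) - Case 1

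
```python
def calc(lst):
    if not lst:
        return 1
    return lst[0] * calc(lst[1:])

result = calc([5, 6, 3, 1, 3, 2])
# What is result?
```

Product over [5, 6, 3, 1, 3, 2] = 5 * 6 * 3 * 1 * 3 * 2 = 540

Answer: 540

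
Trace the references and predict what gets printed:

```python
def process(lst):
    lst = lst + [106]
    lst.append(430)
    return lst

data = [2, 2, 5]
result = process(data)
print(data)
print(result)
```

Key concept: rebinding parameter vs mutation.
Step by step:
`data = [2, 2, 5]` → data = [2, 2, 5]
`result = process(data)` → result = [2, 2, 5, 106, 430]
`print(data)` → prints [2, 2, 5]
`print(result)` → prints [2, 2, 5, 106, 430]

Answer:
[2, 2, 5]
[2, 2, 5, 106, 430]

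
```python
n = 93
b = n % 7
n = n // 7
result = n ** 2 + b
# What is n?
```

Trace:
`n = 93` → n = 93
`b = n % 7` → b = 2
`n = n // 7` → n = 13
`result = n ** 2 + b` → result = 171
So n = 13

Answer: 13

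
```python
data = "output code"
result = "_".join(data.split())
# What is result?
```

Trace:
`data = "output code"` → data = 'output code'
`result = "_".join(data.split())` → result = 'output_code'
So result = 'output_code'

Answer: 'output_code'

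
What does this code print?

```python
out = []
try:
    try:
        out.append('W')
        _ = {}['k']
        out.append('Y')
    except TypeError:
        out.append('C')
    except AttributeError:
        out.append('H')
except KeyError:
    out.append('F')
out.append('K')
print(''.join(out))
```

Execution trace: 'W' (inner try body) → 'F' (outer except KeyError) → 'K' (after the try/except). Output: WFK

Answer: WFK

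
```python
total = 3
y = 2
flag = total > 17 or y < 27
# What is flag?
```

Trace:
`total = 3` → total = 3
`y = 2` → y = 2
`flag = total > 17 or y < 27` → flag = True
So flag = True

Answer: True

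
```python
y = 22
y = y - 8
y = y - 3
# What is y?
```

Trace:
`y = 22` → y = 22
`y = y - 8` → y = 14
`y = y - 3` → y = 11
So y = 11

Answer: 11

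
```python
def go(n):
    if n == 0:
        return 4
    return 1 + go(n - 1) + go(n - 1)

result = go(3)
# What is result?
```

go(n) = 1 + 2·go(n-1), go(0)=4. Closed form: (4+1)·2^3 - 1 = 39.

Answer: 39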